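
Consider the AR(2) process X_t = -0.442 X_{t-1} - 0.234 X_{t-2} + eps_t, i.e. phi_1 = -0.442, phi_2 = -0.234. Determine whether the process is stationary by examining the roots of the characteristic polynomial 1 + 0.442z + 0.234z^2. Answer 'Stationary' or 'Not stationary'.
\text{Stationary}

The AR(p) characteristic polynomial is P(z) = 1 + 0.442z + 0.234z^2.
Stationarity requires all roots to lie outside the unit circle, i.e. |z| > 1 for every root.
Set 1 + (0.442) z + (0.234) z^2 = 0, i.e. a z^2 + b z + c = 0 with a = 0.234, b = 0.442, c = 1.
Discriminant D = b^2 - 4ac = (0.442)^2 - 4*(0.234)*1 = 0.195364 - (0.936) = -0.740636.
D < 0, so the roots are the complex-conjugate pair z = (-b +/- i sqrt(-D)) / (2a) = -0.9444 +/- 1.8389i.
For a conjugate pair |z|^2 = z * conj(z) = (product of roots) = c/a = 1/(0.234) = 4.273504, so |z| = sqrt(4.273504) = 2.0672 for both roots.
Moduli of all roots: 2.0672, 2.0672.
All moduli strictly greater than 1? Yes.
Verdict: Stationary.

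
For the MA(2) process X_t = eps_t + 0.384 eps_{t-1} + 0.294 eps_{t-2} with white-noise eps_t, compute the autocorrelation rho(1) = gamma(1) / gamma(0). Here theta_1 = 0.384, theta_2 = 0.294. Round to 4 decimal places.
\rho(1) = 0.4027

For an MA(q) process with theta_0 = 1, the autocovariance is
  gamma(k) = sigma^2 * sum_{i=0..q-k} theta_i * theta_{i+k},
and rho(k) = gamma(k) / gamma(0). Sigma^2 cancels.
  numerator   = (1)*(0.384) + (0.384)*(0.294) = 0.496896.
  denominator = (1)^2 + (0.384)^2 + (0.294)^2 = 1.233892.
  rho(1) = 0.496896 / 1.233892 = 0.4027.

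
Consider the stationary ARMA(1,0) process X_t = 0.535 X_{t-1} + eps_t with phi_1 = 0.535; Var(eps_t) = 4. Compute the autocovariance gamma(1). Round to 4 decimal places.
\gamma(1) = 2.9981

Multiply the model equation by X_{t-k} and take expectations. With theta_0 = psi_0 = 1 and psi_j the MA(infinity) weights, this gives
  gamma(k) - sum_i phi_i gamma(k-i) = c_k,
  c_k = sigma^2 * sum_{j=k..q} theta_j psi_{j-k}   (c_k = 0 for k > q),
using gamma(-m) = gamma(m).
Pure AR (q = 0): c_0 = sigma^2 = 4, c_k = 0 for k >= 1.
Equations for k = 0 and k = 1 (AR order 1):
  gamma(0) = phi_1 gamma(1) + c_0
  gamma(1) = phi_1 gamma(0) + c_1
Substituting the second into the first: gamma(0) (1 - phi_1^2) = c_0 + phi_1 c_1, so
  gamma(0) = c_0 / (1 - phi_1^2) = 4 / (1 - (0.535)^2) = 4 / 0.713775 = 5.604007.
  gamma(1) = phi_1 gamma(0) = (0.535)(5.604007) = 2.998144.
Therefore gamma(1) = 2.9981 (to 4 decimal places).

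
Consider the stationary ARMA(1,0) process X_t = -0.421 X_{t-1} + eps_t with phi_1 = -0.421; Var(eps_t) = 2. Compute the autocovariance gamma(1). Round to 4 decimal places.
\gamma(1) = -1.0234

Multiply the model equation by X_{t-k} and take expectations. With theta_0 = psi_0 = 1 and psi_j the MA(infinity) weights, this gives
  gamma(k) - sum_i phi_i gamma(k-i) = c_k,
  c_k = sigma^2 * sum_{j=k..q} theta_j psi_{j-k}   (c_k = 0 for k > q),
using gamma(-m) = gamma(m).
Pure AR (q = 0): c_0 = sigma^2 = 2, c_k = 0 for k >= 1.
Equations for k = 0 and k = 1 (AR order 1):
  gamma(0) = phi_1 gamma(1) + c_0
  gamma(1) = phi_1 gamma(0) + c_1
Substituting the second into the first: gamma(0) (1 - phi_1^2) = c_0 + phi_1 c_1, so
  gamma(0) = c_0 / (1 - phi_1^2) = 2 / (1 - (-0.421)^2) = 2 / 0.822759 = 2.430845.
  gamma(1) = phi_1 gamma(0) = (-0.421)(2.430845) = -1.023386.
Therefore gamma(1) = -1.0234 (to 4 decimal places).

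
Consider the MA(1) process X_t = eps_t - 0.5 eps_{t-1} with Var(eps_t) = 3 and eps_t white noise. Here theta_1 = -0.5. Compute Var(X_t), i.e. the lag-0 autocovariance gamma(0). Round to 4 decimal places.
\gamma(0) = 3.7500

For an MA(q) process X_t = eps_t + sum_i theta_i eps_{t-i} with
Var(eps_t) = sigma^2, the variance is
  gamma(0) = sigma^2 * (1 + sum_i theta_i^2).
  sum_i theta_i^2 = (-0.5)^2 = 0.25.
  gamma(0) = 3 * (1 + 0.25) = 3 * 1.25 = 3.75, which rounds to 3.7500.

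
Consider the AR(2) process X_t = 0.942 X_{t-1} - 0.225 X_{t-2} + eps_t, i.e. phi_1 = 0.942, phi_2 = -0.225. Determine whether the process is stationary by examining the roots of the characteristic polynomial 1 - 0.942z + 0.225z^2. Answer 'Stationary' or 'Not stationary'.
\text{Stationary}

The AR(p) characteristic polynomial is P(z) = 1 - 0.942z + 0.225z^2.
Stationarity requires all roots to lie outside the unit circle, i.e. |z| > 1 for every root.
Set 1 + (-0.942) z + (0.225) z^2 = 0, i.e. a z^2 + b z + c = 0 with a = 0.225, b = -0.942, c = 1.
Discriminant D = b^2 - 4ac = (-0.942)^2 - 4*(0.225)*1 = 0.887364 - (0.9) = -0.012636.
D < 0, so the roots are the complex-conjugate pair z = (-b +/- i sqrt(-D)) / (2a) = 2.0933 +/- 0.2498i.
For a conjugate pair |z|^2 = z * conj(z) = (product of roots) = c/a = 1/(0.225) = 4.444444, so |z| = sqrt(4.444444) = 2.1082 for both roots.
Moduli of all roots: 2.1082, 2.1082.
All moduli strictly greater than 1? Yes.
Verdict: Stationary.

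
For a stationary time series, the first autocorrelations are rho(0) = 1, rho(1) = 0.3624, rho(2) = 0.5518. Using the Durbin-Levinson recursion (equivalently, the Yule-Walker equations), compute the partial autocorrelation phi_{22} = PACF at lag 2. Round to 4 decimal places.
\phi_{22} = 0.4840

The PACF at lag k is phi_{kk}, the last component of the solution
to the Yule-Walker system G_k phi = r_k where
  (G_k)_{ij} = rho(|i - j|), (r_k)_i = rho(i), i,j = 1..k.
Equivalently, Durbin-Levinson gives phi_{kk} iteratively:
  phi_{11} = rho(1)
  phi_{kk} = [rho(k) - sum_{j=1..k-1} phi_{k-1,j} rho(k-j)]
            / [1 - sum_{j=1..k-1} phi_{k-1,j} rho(j)],
  phi_{k,j} = phi_{k-1,j} - phi_{kk} phi_{k-1,k-j},  j = 1..k-1.
Step k = 1:
  phi_11 = rho(1) = 0.3624.
Step k = 2:
  phi_22 = [rho(2) - phi_11 rho(1)] / [1 - phi_11 rho(1)] = [0.5518 - (0.3624)(0.3624)] / [1 - (0.3624)(0.3624)]
         = 0.42046624 / 0.86866624 = 0.484.
Therefore phi_{22} = 0.4840.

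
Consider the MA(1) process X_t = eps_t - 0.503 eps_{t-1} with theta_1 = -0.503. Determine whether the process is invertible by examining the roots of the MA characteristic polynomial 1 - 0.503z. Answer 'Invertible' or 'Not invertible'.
\text{Invertible}

The MA(q) characteristic polynomial is P(z) = 1 - 0.503z.
Invertibility requires all roots to lie outside the unit circle, i.e. |z| > 1 for every root.
This is linear in z: 1 + (-0.503) z = 0  =>  z = -1/(-0.503) = 1.988072,  |z| = 1.988072.
Moduli of all roots: 1.9881.
All moduli strictly greater than 1? Yes.
Verdict: Invertible.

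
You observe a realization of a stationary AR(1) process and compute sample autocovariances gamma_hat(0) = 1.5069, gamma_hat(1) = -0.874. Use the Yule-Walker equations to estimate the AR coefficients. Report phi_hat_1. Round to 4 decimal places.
\hat\phi_{1} = -0.5800

The Yule-Walker equations for an AR(p) process read, in matrix form,
  Gamma_p phi = r_p,   with   (Gamma_p)_{ij} = gamma(|i - j|),
                       (r_p)_i = gamma(i),   i,j = 1..p.
Substitute the sample gammas (Toeplitz matrix and right-hand side of size 1):
  Gamma_p = [[1.5069]]
  r_p     = [-0.874]
With p = 1 this is the single equation gamma(0) phi_1 = gamma(1):
  phi_hat_1 = gamma(1) / gamma(0) = -0.874 / 1.5069 = -0.5800.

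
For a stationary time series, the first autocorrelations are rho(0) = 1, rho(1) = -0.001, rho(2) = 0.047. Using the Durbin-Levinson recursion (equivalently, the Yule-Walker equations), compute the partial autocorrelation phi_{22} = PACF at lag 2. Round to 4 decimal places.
\phi_{22} = 0.0470

The PACF at lag k is phi_{kk}, the last component of the solution
to the Yule-Walker system G_k phi = r_k where
  (G_k)_{ij} = rho(|i - j|), (r_k)_i = rho(i), i,j = 1..k.
Equivalently, Durbin-Levinson gives phi_{kk} iteratively:
  phi_{11} = rho(1)
  phi_{kk} = [rho(k) - sum_{j=1..k-1} phi_{k-1,j} rho(k-j)]
            / [1 - sum_{j=1..k-1} phi_{k-1,j} rho(j)],
  phi_{k,j} = phi_{k-1,j} - phi_{kk} phi_{k-1,k-j},  j = 1..k-1.
Step k = 1:
  phi_11 = rho(1) = -0.001.
Step k = 2:
  phi_22 = [rho(2) - phi_11 rho(1)] / [1 - phi_11 rho(1)] = [0.047 - (-0.001)(-0.001)] / [1 - (-0.001)(-0.001)]
         = 0.046999 / 0.999999 = 0.047.
Therefore phi_{22} = 0.0470.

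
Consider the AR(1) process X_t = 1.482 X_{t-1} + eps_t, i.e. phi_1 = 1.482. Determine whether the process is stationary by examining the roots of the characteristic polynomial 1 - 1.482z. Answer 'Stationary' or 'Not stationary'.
\text{Not stationary}

The AR(p) characteristic polynomial is P(z) = 1 - 1.482z.
Stationarity requires all roots to lie outside the unit circle, i.e. |z| > 1 for every root.
This is linear in z: 1 + (-1.482) z = 0  =>  z = -1/(-1.482) = 0.674764,  |z| = 0.674764.
Moduli of all roots: 0.6748.
All moduli strictly greater than 1? No.
Verdict: Not stationary.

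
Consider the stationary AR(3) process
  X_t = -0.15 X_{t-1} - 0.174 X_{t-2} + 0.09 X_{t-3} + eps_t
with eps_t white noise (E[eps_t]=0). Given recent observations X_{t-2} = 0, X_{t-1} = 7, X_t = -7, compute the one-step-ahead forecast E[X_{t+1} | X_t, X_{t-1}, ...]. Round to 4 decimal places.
E[X_{t+1} \mid \mathcal F_t] = -0.1680

For an AR(p) model X_t = c + sum_i phi_i X_{t-i} + eps_t, the
one-step-ahead conditional mean is
  E[X_{t+1} | X_t, ...] = c + sum_i phi_i X_{t+1-i}.
Substitute known values:
  E[X_{t+1} | ...] = (-0.15) * (-7) + (-0.174) * (7) + (0.09) * (0)
                   = -0.1680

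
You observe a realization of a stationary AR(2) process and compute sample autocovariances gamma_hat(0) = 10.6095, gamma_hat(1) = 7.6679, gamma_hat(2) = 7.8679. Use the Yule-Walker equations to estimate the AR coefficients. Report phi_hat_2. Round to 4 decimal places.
\hat\phi_{2} = 0.4590

The Yule-Walker equations for an AR(p) process read, in matrix form,
  Gamma_p phi = r_p,   with   (Gamma_p)_{ij} = gamma(|i - j|),
                       (r_p)_i = gamma(i),   i,j = 1..p.
Substitute the sample gammas (Toeplitz matrix and right-hand side of size 2):
  Gamma_p = [[10.6095, 7.6679], [7.6679, 10.6095]]
  r_p     = [7.6679, 7.8679]
Written out:
  10.6095 phi_1 + 7.6679 phi_2 = 7.6679
  7.6679 phi_1 + 10.6095 phi_2 = 7.8679
Solve by Cramer's rule:
  det = gamma(0)^2 - gamma(1)^2 = (10.6095)^2 - (7.6679)^2 = 112.56149025 - 58.79669041 = 53.76479984
  phi_hat_1 = [gamma(1) gamma(0) - gamma(1) gamma(2)] / det = [(7.6679)(10.6095) - (7.6679)(7.8679)] / 53.76479984 = 21.02231464 / 53.76479984 = 0.391
  phi_hat_2 = [gamma(0) gamma(2) - gamma(1)^2] / det = [(10.6095)(7.8679) - (7.6679)^2] / 53.76479984 = 24.67779464 / 53.76479984 = 0.459
So phi_hat = [0.3910, 0.4590].
Therefore phi_hat_2 = 0.4590.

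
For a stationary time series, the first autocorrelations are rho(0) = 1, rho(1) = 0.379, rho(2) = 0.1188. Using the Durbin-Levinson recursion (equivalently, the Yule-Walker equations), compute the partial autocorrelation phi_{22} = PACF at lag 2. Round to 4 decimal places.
\phi_{22} = -0.0290

The PACF at lag k is phi_{kk}, the last component of the solution
to the Yule-Walker system G_k phi = r_k where
  (G_k)_{ij} = rho(|i - j|), (r_k)_i = rho(i), i,j = 1..k.
Equivalently, Durbin-Levinson gives phi_{kk} iteratively:
  phi_{11} = rho(1)
  phi_{kk} = [rho(k) - sum_{j=1..k-1} phi_{k-1,j} rho(k-j)]
            / [1 - sum_{j=1..k-1} phi_{k-1,j} rho(j)],
  phi_{k,j} = phi_{k-1,j} - phi_{kk} phi_{k-1,k-j},  j = 1..k-1.
Step k = 1:
  phi_11 = rho(1) = 0.379.
Step k = 2:
  phi_22 = [rho(2) - phi_11 rho(1)] / [1 - phi_11 rho(1)] = [0.1188 - (0.379)(0.379)] / [1 - (0.379)(0.379)]
         = -0.024841 / 0.856359 = -0.029.
Therefore phi_{22} = -0.0290.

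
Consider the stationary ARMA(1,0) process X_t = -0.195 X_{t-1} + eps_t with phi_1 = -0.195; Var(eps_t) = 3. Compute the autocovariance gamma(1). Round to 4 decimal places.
\gamma(1) = -0.6081

Multiply the model equation by X_{t-k} and take expectations. With theta_0 = psi_0 = 1 and psi_j the MA(infinity) weights, this gives
  gamma(k) - sum_i phi_i gamma(k-i) = c_k,
  c_k = sigma^2 * sum_{j=k..q} theta_j psi_{j-k}   (c_k = 0 for k > q),
using gamma(-m) = gamma(m).
Pure AR (q = 0): c_0 = sigma^2 = 3, c_k = 0 for k >= 1.
Equations for k = 0 and k = 1 (AR order 1):
  gamma(0) = phi_1 gamma(1) + c_0
  gamma(1) = phi_1 gamma(0) + c_1
Substituting the second into the first: gamma(0) (1 - phi_1^2) = c_0 + phi_1 c_1, so
  gamma(0) = c_0 / (1 - phi_1^2) = 3 / (1 - (-0.195)^2) = 3 / 0.961975 = 3.118584.
  gamma(1) = phi_1 gamma(0) = (-0.195)(3.118584) = -0.608124.
Therefore gamma(1) = -0.6081 (to 4 decimal places).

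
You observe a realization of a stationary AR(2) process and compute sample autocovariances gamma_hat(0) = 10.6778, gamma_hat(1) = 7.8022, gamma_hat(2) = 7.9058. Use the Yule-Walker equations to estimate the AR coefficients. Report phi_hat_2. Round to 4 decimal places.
\hat\phi_{2} = 0.4430

The Yule-Walker equations for an AR(p) process read, in matrix form,
  Gamma_p phi = r_p,   with   (Gamma_p)_{ij} = gamma(|i - j|),
                       (r_p)_i = gamma(i),   i,j = 1..p.
Substitute the sample gammas (Toeplitz matrix and right-hand side of size 2):
  Gamma_p = [[10.6778, 7.8022], [7.8022, 10.6778]]
  r_p     = [7.8022, 7.9058]
Written out:
  10.6778 phi_1 + 7.8022 phi_2 = 7.8022
  7.8022 phi_1 + 10.6778 phi_2 = 7.9058
Solve by Cramer's rule:
  det = gamma(0)^2 - gamma(1)^2 = (10.6778)^2 - (7.8022)^2 = 114.01541284 - 60.87432484 = 53.141088
  phi_hat_1 = [gamma(1) gamma(0) - gamma(1) gamma(2)] / det = [(7.8022)(10.6778) - (7.8022)(7.9058)] / 53.141088 = 21.6276984 / 53.141088 = 0.407
  phi_hat_2 = [gamma(0) gamma(2) - gamma(1)^2] / det = [(10.6778)(7.9058) - (7.8022)^2] / 53.141088 = 23.5422264 / 53.141088 = 0.443
So phi_hat = [0.4070, 0.4430].
Therefore phi_hat_2 = 0.4430.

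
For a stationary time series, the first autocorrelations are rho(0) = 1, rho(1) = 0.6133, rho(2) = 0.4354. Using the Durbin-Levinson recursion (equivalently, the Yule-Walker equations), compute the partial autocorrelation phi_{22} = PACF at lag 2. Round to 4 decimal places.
\phi_{22} = 0.0950

The PACF at lag k is phi_{kk}, the last component of the solution
to the Yule-Walker system G_k phi = r_k where
  (G_k)_{ij} = rho(|i - j|), (r_k)_i = rho(i), i,j = 1..k.
Equivalently, Durbin-Levinson gives phi_{kk} iteratively:
  phi_{11} = rho(1)
  phi_{kk} = [rho(k) - sum_{j=1..k-1} phi_{k-1,j} rho(k-j)]
            / [1 - sum_{j=1..k-1} phi_{k-1,j} rho(j)],
  phi_{k,j} = phi_{k-1,j} - phi_{kk} phi_{k-1,k-j},  j = 1..k-1.
Step k = 1:
  phi_11 = rho(1) = 0.6133.
Step k = 2:
  phi_22 = [rho(2) - phi_11 rho(1)] / [1 - phi_11 rho(1)] = [0.4354 - (0.6133)(0.6133)] / [1 - (0.6133)(0.6133)]
         = 0.05926311 / 0.62386311 = 0.095.
Therefore phi_{22} = 0.0950.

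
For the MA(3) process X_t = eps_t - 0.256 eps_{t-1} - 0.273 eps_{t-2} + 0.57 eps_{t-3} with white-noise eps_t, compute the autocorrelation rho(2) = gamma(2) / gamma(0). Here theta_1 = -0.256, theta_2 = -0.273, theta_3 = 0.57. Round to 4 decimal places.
\rho(2) = -0.2860

For an MA(q) process with theta_0 = 1, the autocovariance is
  gamma(k) = sigma^2 * sum_{i=0..q-k} theta_i * theta_{i+k},
and rho(k) = gamma(k) / gamma(0). Sigma^2 cancels.
  numerator   = (1)*(-0.273) + (-0.256)*(0.57) = -0.41892.
  denominator = (1)^2 + (-0.256)^2 + (-0.273)^2 + (0.57)^2 = 1.464965.
  rho(2) = -0.41892 / 1.464965 = -0.2860.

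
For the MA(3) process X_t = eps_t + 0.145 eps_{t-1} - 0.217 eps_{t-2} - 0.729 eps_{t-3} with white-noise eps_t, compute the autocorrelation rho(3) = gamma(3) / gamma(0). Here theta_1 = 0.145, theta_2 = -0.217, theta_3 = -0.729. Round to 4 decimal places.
\rho(3) = -0.4558

For an MA(q) process with theta_0 = 1, the autocovariance is
  gamma(k) = sigma^2 * sum_{i=0..q-k} theta_i * theta_{i+k},
and rho(k) = gamma(k) / gamma(0). Sigma^2 cancels.
  numerator   = (1)*(-0.729) = -0.729.
  denominator = (1)^2 + (0.145)^2 + (-0.217)^2 + (-0.729)^2 = 1.599555.
  rho(3) = -0.729 / 1.599555 = -0.4558.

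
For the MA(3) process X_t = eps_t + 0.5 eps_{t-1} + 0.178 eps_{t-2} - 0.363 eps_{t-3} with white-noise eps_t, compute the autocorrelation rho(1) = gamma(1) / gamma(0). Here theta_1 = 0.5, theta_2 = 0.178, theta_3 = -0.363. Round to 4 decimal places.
\rho(1) = 0.3710

For an MA(q) process with theta_0 = 1, the autocovariance is
  gamma(k) = sigma^2 * sum_{i=0..q-k} theta_i * theta_{i+k},
and rho(k) = gamma(k) / gamma(0). Sigma^2 cancels.
  numerator   = (1)*(0.5) + (0.5)*(0.178) + (0.178)*(-0.363) = 0.524386.
  denominator = (1)^2 + (0.5)^2 + (0.178)^2 + (-0.363)^2 = 1.413453.
  rho(1) = 0.524386 / 1.413453 = 0.3710.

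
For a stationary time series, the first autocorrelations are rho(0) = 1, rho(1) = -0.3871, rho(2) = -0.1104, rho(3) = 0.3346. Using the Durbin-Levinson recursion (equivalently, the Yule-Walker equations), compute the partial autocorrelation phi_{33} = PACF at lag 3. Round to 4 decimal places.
\phi_{33} = 0.2080

The PACF at lag k is phi_{kk}, the last component of the solution
to the Yule-Walker system G_k phi = r_k where
  (G_k)_{ij} = rho(|i - j|), (r_k)_i = rho(i), i,j = 1..k.
Equivalently, Durbin-Levinson gives phi_{kk} iteratively:
  phi_{11} = rho(1)
  phi_{kk} = [rho(k) - sum_{j=1..k-1} phi_{k-1,j} rho(k-j)]
            / [1 - sum_{j=1..k-1} phi_{k-1,j} rho(j)],
  phi_{k,j} = phi_{k-1,j} - phi_{kk} phi_{k-1,k-j},  j = 1..k-1.
Step k = 1:
  phi_11 = rho(1) = -0.3871.
Step k = 2:
  phi_22 = [rho(2) - phi_11 rho(1)] / [1 - phi_11 rho(1)] = [-0.1104 - (-0.3871)(-0.3871)] / [1 - (-0.3871)(-0.3871)]
         = -0.26024641 / 0.85015359 = -0.306117.
  Update: phi_21 = phi_11 - phi_22 phi_11 = -0.3871 - (-0.306117)(-0.3871) = -0.505598.
Step k = 3:
  phi_33 = [rho(3) - phi_21 rho(2) - phi_22 rho(1)] / [1 - phi_21 rho(1) - phi_22 rho(2)]
    numerator   = 0.3346 - (-0.505598)(-0.1104) - (-0.306117)(-0.3871) = 0.16028413
    denominator = 1 - (-0.505598)(-0.3871) - (-0.306117)(-0.1104) = 0.77048776
  phi_33 = 0.16028413 / 0.77048776 = 0.208.
Therefore phi_{33} = 0.2080.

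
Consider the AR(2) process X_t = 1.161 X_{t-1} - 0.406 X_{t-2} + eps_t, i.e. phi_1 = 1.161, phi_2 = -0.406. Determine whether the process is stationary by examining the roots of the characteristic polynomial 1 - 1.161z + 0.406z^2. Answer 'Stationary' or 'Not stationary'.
\text{Stationary}

The AR(p) characteristic polynomial is P(z) = 1 - 1.161z + 0.406z^2.
Stationarity requires all roots to lie outside the unit circle, i.e. |z| > 1 for every root.
Set 1 + (-1.161) z + (0.406) z^2 = 0, i.e. a z^2 + b z + c = 0 with a = 0.406, b = -1.161, c = 1.
Discriminant D = b^2 - 4ac = (-1.161)^2 - 4*(0.406)*1 = 1.347921 - (1.624) = -0.276079.
D < 0, so the roots are the complex-conjugate pair z = (-b +/- i sqrt(-D)) / (2a) = 1.4298 +/- 0.6471i.
For a conjugate pair |z|^2 = z * conj(z) = (product of roots) = c/a = 1/(0.406) = 2.463054, so |z| = sqrt(2.463054) = 1.5694 for both roots.
Moduli of all roots: 1.5694, 1.5694.
All moduli strictly greater than 1? Yes.
Verdict: Stationary.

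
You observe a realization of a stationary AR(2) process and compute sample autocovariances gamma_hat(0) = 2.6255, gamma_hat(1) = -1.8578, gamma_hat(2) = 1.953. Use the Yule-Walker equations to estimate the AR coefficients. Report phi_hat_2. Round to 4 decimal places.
\hat\phi_{2} = 0.4870

The Yule-Walker equations for an AR(p) process read, in matrix form,
  Gamma_p phi = r_p,   with   (Gamma_p)_{ij} = gamma(|i - j|),
                       (r_p)_i = gamma(i),   i,j = 1..p.
Substitute the sample gammas (Toeplitz matrix and right-hand side of size 2):
  Gamma_p = [[2.6255, -1.8578], [-1.8578, 2.6255]]
  r_p     = [-1.8578, 1.953]
Written out:
  2.6255 phi_1 - 1.8578 phi_2 = -1.8578
  -1.8578 phi_1 + 2.6255 phi_2 = 1.953
Solve by Cramer's rule:
  det = gamma(0)^2 - gamma(1)^2 = (2.6255)^2 - (-1.8578)^2 = 6.89325025 - 3.45142084 = 3.44182941
  phi_hat_1 = [gamma(1) gamma(0) - gamma(1) gamma(2)] / det = [(-1.8578)(2.6255) - (-1.8578)(1.953)] / 3.44182941 = -1.2493705 / 3.44182941 = -0.363
  phi_hat_2 = [gamma(0) gamma(2) - gamma(1)^2] / det = [(2.6255)(1.953) - (-1.8578)^2] / 3.44182941 = 1.67618066 / 3.44182941 = 0.487
So phi_hat = [-0.3630, 0.4870].
Therefore phi_hat_2 = 0.4870.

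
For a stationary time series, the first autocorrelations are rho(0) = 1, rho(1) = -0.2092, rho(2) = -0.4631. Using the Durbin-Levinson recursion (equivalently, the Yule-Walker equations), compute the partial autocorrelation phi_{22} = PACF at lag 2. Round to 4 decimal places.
\phi_{22} = -0.5301

The PACF at lag k is phi_{kk}, the last component of the solution
to the Yule-Walker system G_k phi = r_k where
  (G_k)_{ij} = rho(|i - j|), (r_k)_i = rho(i), i,j = 1..k.
Equivalently, Durbin-Levinson gives phi_{kk} iteratively:
  phi_{11} = rho(1)
  phi_{kk} = [rho(k) - sum_{j=1..k-1} phi_{k-1,j} rho(k-j)]
            / [1 - sum_{j=1..k-1} phi_{k-1,j} rho(j)],
  phi_{k,j} = phi_{k-1,j} - phi_{kk} phi_{k-1,k-j},  j = 1..k-1.
Step k = 1:
  phi_11 = rho(1) = -0.2092.
Step k = 2:
  phi_22 = [rho(2) - phi_11 rho(1)] / [1 - phi_11 rho(1)] = [-0.4631 - (-0.2092)(-0.2092)] / [1 - (-0.2092)(-0.2092)]
         = -0.50686464 / 0.95623536 = -0.5301.
Therefore phi_{22} = -0.5301.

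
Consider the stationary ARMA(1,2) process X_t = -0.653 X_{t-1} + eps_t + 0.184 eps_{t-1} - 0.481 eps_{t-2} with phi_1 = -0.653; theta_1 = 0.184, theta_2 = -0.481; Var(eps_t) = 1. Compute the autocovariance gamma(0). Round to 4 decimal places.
\gamma(0) = 1.2732

Multiply the model equation by X_{t-k} and take expectations. With theta_0 = psi_0 = 1 and psi_j the MA(infinity) weights, this gives
  gamma(k) - sum_i phi_i gamma(k-i) = c_k,
  c_k = sigma^2 * sum_{j=k..q} theta_j psi_{j-k}   (c_k = 0 for k > q),
using gamma(-m) = gamma(m).
psi-weights needed (psi_j = theta_j + sum_i phi_i psi_{j-i}):
  psi_1 = theta_1 + phi_1 = 0.184 + (-0.653) = -0.469
  psi_2 = theta_2 + phi_1 psi_1 = -0.481 + (-0.653)(-0.469) = -0.174743
Right-hand sides:
  c_0 = sigma^2 (1 + theta_1 psi_1 + theta_2 psi_2) = 1 * (1 + (0.184)(-0.469) + (-0.481)(-0.174743)) = 1 * 0.997755 = 0.997755
  c_1 = sigma^2 (theta_1 + theta_2 psi_1) = 1 * (0.184 + (-0.481)(-0.469)) = 0.409589
  c_2 = sigma^2 theta_2 = 1 * (-0.481) = -0.481
Equations for k = 0 and k = 1 (AR order 1):
  gamma(0) = phi_1 gamma(1) + c_0
  gamma(1) = phi_1 gamma(0) + c_1
Substituting the second into the first: gamma(0) (1 - phi_1^2) = c_0 + phi_1 c_1, so
  gamma(0) = (c_0 + phi_1 c_1) / (1 - phi_1^2) = (0.997755 + (-0.653)(0.409589)) / (1 - (-0.653)^2) = 0.730294 / 0.573591 = 1.273196.
Therefore gamma(0) = 1.2732 (to 4 decimal places).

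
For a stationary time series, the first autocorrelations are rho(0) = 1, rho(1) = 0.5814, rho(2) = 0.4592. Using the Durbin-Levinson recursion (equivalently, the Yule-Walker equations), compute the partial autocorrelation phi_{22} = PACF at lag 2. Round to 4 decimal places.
\phi_{22} = 0.1830

The PACF at lag k is phi_{kk}, the last component of the solution
to the Yule-Walker system G_k phi = r_k where
  (G_k)_{ij} = rho(|i - j|), (r_k)_i = rho(i), i,j = 1..k.
Equivalently, Durbin-Levinson gives phi_{kk} iteratively:
  phi_{11} = rho(1)
  phi_{kk} = [rho(k) - sum_{j=1..k-1} phi_{k-1,j} rho(k-j)]
            / [1 - sum_{j=1..k-1} phi_{k-1,j} rho(j)],
  phi_{k,j} = phi_{k-1,j} - phi_{kk} phi_{k-1,k-j},  j = 1..k-1.
Step k = 1:
  phi_11 = rho(1) = 0.5814.
Step k = 2:
  phi_22 = [rho(2) - phi_11 rho(1)] / [1 - phi_11 rho(1)] = [0.4592 - (0.5814)(0.5814)] / [1 - (0.5814)(0.5814)]
         = 0.12117404 / 0.66197404 = 0.183.
Therefore phi_{22} = 0.1830.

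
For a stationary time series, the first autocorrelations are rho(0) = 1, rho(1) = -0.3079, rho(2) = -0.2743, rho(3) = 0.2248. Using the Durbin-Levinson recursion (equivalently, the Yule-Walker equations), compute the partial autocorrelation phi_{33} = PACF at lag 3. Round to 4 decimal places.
\phi_{33} = -0.0260

The PACF at lag k is phi_{kk}, the last component of the solution
to the Yule-Walker system G_k phi = r_k where
  (G_k)_{ij} = rho(|i - j|), (r_k)_i = rho(i), i,j = 1..k.
Equivalently, Durbin-Levinson gives phi_{kk} iteratively:
  phi_{11} = rho(1)
  phi_{kk} = [rho(k) - sum_{j=1..k-1} phi_{k-1,j} rho(k-j)]
            / [1 - sum_{j=1..k-1} phi_{k-1,j} rho(j)],
  phi_{k,j} = phi_{k-1,j} - phi_{kk} phi_{k-1,k-j},  j = 1..k-1.
Step k = 1:
  phi_11 = rho(1) = -0.3079.
Step k = 2:
  phi_22 = [rho(2) - phi_11 rho(1)] / [1 - phi_11 rho(1)] = [-0.2743 - (-0.3079)(-0.3079)] / [1 - (-0.3079)(-0.3079)]
         = -0.36910241 / 0.90519759 = -0.407759.
  Update: phi_21 = phi_11 - phi_22 phi_11 = -0.3079 - (-0.407759)(-0.3079) = -0.433449.
Step k = 3:
  phi_33 = [rho(3) - phi_21 rho(2) - phi_22 rho(1)] / [1 - phi_21 rho(1) - phi_22 rho(2)]
    numerator   = 0.2248 - (-0.433449)(-0.2743) - (-0.407759)(-0.3079) = -0.01964403
    denominator = 1 - (-0.433449)(-0.3079) - (-0.407759)(-0.2743) = 0.75469278
  phi_33 = -0.01964403 / 0.75469278 = -0.026.
Therefore phi_{33} = -0.0260.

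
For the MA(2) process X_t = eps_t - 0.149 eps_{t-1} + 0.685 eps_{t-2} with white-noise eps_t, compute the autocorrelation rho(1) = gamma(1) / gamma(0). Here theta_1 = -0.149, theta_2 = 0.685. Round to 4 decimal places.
\rho(1) = -0.1683

For an MA(q) process with theta_0 = 1, the autocovariance is
  gamma(k) = sigma^2 * sum_{i=0..q-k} theta_i * theta_{i+k},
and rho(k) = gamma(k) / gamma(0). Sigma^2 cancels.
  numerator   = (1)*(-0.149) + (-0.149)*(0.685) = -0.251065.
  denominator = (1)^2 + (-0.149)^2 + (0.685)^2 = 1.491426.
  rho(1) = -0.251065 / 1.491426 = -0.1683.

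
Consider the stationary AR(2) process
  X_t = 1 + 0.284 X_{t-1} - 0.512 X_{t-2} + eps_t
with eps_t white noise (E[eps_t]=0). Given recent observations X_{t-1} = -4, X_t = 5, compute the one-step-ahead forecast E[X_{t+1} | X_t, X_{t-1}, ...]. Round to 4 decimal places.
E[X_{t+1} \mid \mathcal F_t] = 4.4680

For an AR(p) model X_t = c + sum_i phi_i X_{t-i} + eps_t, the
one-step-ahead conditional mean is
  E[X_{t+1} | X_t, ...] = c + sum_i phi_i X_{t+1-i}.
Substitute known values:
  E[X_{t+1} | ...] = 1 + (0.284) * (5) + (-0.512) * (-4)
                   = 4.4680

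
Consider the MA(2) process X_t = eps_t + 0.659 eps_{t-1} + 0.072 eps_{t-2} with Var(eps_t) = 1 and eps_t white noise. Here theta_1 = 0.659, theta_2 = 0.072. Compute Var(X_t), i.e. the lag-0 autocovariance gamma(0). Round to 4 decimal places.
\gamma(0) = 1.4395

For an MA(q) process X_t = eps_t + sum_i theta_i eps_{t-i} with
Var(eps_t) = sigma^2, the variance is
  gamma(0) = sigma^2 * (1 + sum_i theta_i^2).
  sum_i theta_i^2 = (0.659)^2 + (0.072)^2 = 0.434281 + 0.005184 = 0.439465.
  gamma(0) = 1 * (1 + 0.439465) = 1 * 1.439465 = 1.439465, which rounds to 1.4395.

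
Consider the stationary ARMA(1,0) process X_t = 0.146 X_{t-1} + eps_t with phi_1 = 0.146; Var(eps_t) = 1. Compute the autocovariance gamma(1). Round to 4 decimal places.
\gamma(1) = 0.1492

Multiply the model equation by X_{t-k} and take expectations. With theta_0 = psi_0 = 1 and psi_j the MA(infinity) weights, this gives
  gamma(k) - sum_i phi_i gamma(k-i) = c_k,
  c_k = sigma^2 * sum_{j=k..q} theta_j psi_{j-k}   (c_k = 0 for k > q),
using gamma(-m) = gamma(m).
Pure AR (q = 0): c_0 = sigma^2 = 1, c_k = 0 for k >= 1.
Equations for k = 0 and k = 1 (AR order 1):
  gamma(0) = phi_1 gamma(1) + c_0
  gamma(1) = phi_1 gamma(0) + c_1
Substituting the second into the first: gamma(0) (1 - phi_1^2) = c_0 + phi_1 c_1, so
  gamma(0) = c_0 / (1 - phi_1^2) = 1 / (1 - (0.146)^2) = 1 / 0.978684 = 1.02178.
  gamma(1) = phi_1 gamma(0) = (0.146)(1.02178) = 0.14918.
Therefore gamma(1) = 0.1492 (to 4 decimal places).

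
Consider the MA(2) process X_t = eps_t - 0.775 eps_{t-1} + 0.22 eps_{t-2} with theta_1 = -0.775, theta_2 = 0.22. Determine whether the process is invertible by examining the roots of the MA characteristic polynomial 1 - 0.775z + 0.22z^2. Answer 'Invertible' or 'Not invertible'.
\text{Invertible}

The MA(q) characteristic polynomial is P(z) = 1 - 0.775z + 0.22z^2.
Invertibility requires all roots to lie outside the unit circle, i.e. |z| > 1 for every root.
Set 1 + (-0.775) z + (0.22) z^2 = 0, i.e. a z^2 + b z + c = 0 with a = 0.22, b = -0.775, c = 1.
Discriminant D = b^2 - 4ac = (-0.775)^2 - 4*(0.22)*1 = 0.600625 - (0.88) = -0.279375.
D < 0, so the roots are the complex-conjugate pair z = (-b +/- i sqrt(-D)) / (2a) = 1.7614 +/- 1.2013i.
For a conjugate pair |z|^2 = z * conj(z) = (product of roots) = c/a = 1/(0.22) = 4.545455, so |z| = sqrt(4.545455) = 2.132 for both roots.
Moduli of all roots: 2.1320, 2.1320.
All moduli strictly greater than 1? Yes.
Verdict: Invertible.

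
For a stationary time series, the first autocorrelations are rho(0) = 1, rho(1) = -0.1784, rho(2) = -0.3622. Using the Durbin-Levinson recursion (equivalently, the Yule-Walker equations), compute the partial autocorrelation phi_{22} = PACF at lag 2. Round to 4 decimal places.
\phi_{22} = -0.4070

The PACF at lag k is phi_{kk}, the last component of the solution
to the Yule-Walker system G_k phi = r_k where
  (G_k)_{ij} = rho(|i - j|), (r_k)_i = rho(i), i,j = 1..k.
Equivalently, Durbin-Levinson gives phi_{kk} iteratively:
  phi_{11} = rho(1)
  phi_{kk} = [rho(k) - sum_{j=1..k-1} phi_{k-1,j} rho(k-j)]
            / [1 - sum_{j=1..k-1} phi_{k-1,j} rho(j)],
  phi_{k,j} = phi_{k-1,j} - phi_{kk} phi_{k-1,k-j},  j = 1..k-1.
Step k = 1:
  phi_11 = rho(1) = -0.1784.
Step k = 2:
  phi_22 = [rho(2) - phi_11 rho(1)] / [1 - phi_11 rho(1)] = [-0.3622 - (-0.1784)(-0.1784)] / [1 - (-0.1784)(-0.1784)]
         = -0.39402656 / 0.96817344 = -0.407.
Therefore phi_{22} = -0.4070.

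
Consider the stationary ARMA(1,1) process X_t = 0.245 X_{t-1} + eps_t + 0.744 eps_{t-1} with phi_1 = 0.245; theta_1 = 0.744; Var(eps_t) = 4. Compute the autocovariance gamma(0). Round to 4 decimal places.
\gamma(0) = 8.1623

Multiply the model equation by X_{t-k} and take expectations. With theta_0 = psi_0 = 1 and psi_j the MA(infinity) weights, this gives
  gamma(k) - sum_i phi_i gamma(k-i) = c_k,
  c_k = sigma^2 * sum_{j=k..q} theta_j psi_{j-k}   (c_k = 0 for k > q),
using gamma(-m) = gamma(m).
psi-weights needed (psi_j = theta_j + sum_i phi_i psi_{j-i}):
  psi_1 = theta_1 + phi_1 = 0.744 + (0.245) = 0.989
Right-hand sides:
  c_0 = sigma^2 (1 + theta_1 psi_1) = 4 * (1 + (0.744)(0.989)) = 4 * 1.735816 = 6.943264
  c_1 = sigma^2 theta_1 = 4 * (0.744) = 2.976
  c_2 = 0
Equations for k = 0 and k = 1 (AR order 1):
  gamma(0) = phi_1 gamma(1) + c_0
  gamma(1) = phi_1 gamma(0) + c_1
Substituting the second into the first: gamma(0) (1 - phi_1^2) = c_0 + phi_1 c_1, so
  gamma(0) = (c_0 + phi_1 c_1) / (1 - phi_1^2) = (6.943264 + (0.245)(2.976)) / (1 - (0.245)^2) = 7.672384 / 0.939975 = 8.162328.
Therefore gamma(0) = 8.1623 (to 4 decimal places).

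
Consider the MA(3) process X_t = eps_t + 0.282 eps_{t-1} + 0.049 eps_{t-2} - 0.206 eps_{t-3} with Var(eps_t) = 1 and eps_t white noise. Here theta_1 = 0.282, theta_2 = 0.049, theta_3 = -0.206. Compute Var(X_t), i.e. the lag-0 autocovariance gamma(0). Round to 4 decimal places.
\gamma(0) = 1.1244

For an MA(q) process X_t = eps_t + sum_i theta_i eps_{t-i} with
Var(eps_t) = sigma^2, the variance is
  gamma(0) = sigma^2 * (1 + sum_i theta_i^2).
  sum_i theta_i^2 = (0.282)^2 + (0.049)^2 + (-0.206)^2 = 0.079524 + 0.002401 + 0.042436 = 0.124361.
  gamma(0) = 1 * (1 + 0.124361) = 1 * 1.124361 = 1.124361, which rounds to 1.1244.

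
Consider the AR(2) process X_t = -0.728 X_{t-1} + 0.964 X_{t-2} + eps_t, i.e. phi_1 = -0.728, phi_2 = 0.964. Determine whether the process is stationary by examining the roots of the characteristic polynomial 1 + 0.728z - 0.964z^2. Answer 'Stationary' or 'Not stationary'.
\text{Not stationary}

The AR(p) characteristic polynomial is P(z) = 1 + 0.728z - 0.964z^2.
Stationarity requires all roots to lie outside the unit circle, i.e. |z| > 1 for every root.
Set 1 + (0.728) z + (-0.964) z^2 = 0, i.e. a z^2 + b z + c = 0 with a = -0.964, b = 0.728, c = 1.
Discriminant D = b^2 - 4ac = (0.728)^2 - 4*(-0.964)*1 = 0.529984 - (-3.856) = 4.385984.
D >= 0, so the roots are real: z = (-b +/- sqrt(D)) / (2a) = (-0.728 +/- 2.094274) / (-1.928).
  z_1 = (-0.728 + 2.094274) / (-1.928) = -0.7086,   |z_1| = 0.7086.
  z_2 = (-0.728 - 2.094274) / (-1.928) = 1.4638,   |z_2| = 1.4638.
Moduli of all roots: 0.7086, 1.4638.
All moduli strictly greater than 1? No.
Verdict: Not stationary.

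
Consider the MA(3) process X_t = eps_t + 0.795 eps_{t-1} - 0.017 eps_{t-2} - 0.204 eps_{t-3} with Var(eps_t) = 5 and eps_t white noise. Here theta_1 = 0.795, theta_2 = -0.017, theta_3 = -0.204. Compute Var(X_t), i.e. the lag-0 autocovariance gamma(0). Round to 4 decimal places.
\gamma(0) = 8.3697

For an MA(q) process X_t = eps_t + sum_i theta_i eps_{t-i} with
Var(eps_t) = sigma^2, the variance is
  gamma(0) = sigma^2 * (1 + sum_i theta_i^2).
  sum_i theta_i^2 = (0.795)^2 + (-0.017)^2 + (-0.204)^2 = 0.632025 + 0.000289 + 0.041616 = 0.67393.
  gamma(0) = 5 * (1 + 0.67393) = 5 * 1.67393 = 8.36965, which rounds to 8.3697.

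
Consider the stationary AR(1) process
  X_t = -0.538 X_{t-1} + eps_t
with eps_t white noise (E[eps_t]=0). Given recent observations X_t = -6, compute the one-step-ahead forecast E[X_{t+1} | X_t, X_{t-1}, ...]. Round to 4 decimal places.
E[X_{t+1} \mid \mathcal F_t] = 3.2280

For an AR(p) model X_t = c + sum_i phi_i X_{t-i} + eps_t, the
one-step-ahead conditional mean is
  E[X_{t+1} | X_t, ...] = c + sum_i phi_i X_{t+1-i}.
Substitute known values:
  E[X_{t+1} | ...] = (-0.538) * (-6)
                   = 3.2280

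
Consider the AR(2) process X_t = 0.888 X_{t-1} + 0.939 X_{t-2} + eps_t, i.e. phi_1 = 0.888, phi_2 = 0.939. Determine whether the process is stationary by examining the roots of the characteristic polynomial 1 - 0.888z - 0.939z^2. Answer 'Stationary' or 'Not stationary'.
\text{Not stationary}

The AR(p) characteristic polynomial is P(z) = 1 - 0.888z - 0.939z^2.
Stationarity requires all roots to lie outside the unit circle, i.e. |z| > 1 for every root.
Set 1 + (-0.888) z + (-0.939) z^2 = 0, i.e. a z^2 + b z + c = 0 with a = -0.939, b = -0.888, c = 1.
Discriminant D = b^2 - 4ac = (-0.888)^2 - 4*(-0.939)*1 = 0.788544 - (-3.756) = 4.544544.
D >= 0, so the roots are real: z = (-b +/- sqrt(D)) / (2a) = (0.888 +/- 2.131794) / (-1.878).
  z_1 = (0.888 + 2.131794) / (-1.878) = -1.608,   |z_1| = 1.608.
  z_2 = (0.888 - 2.131794) / (-1.878) = 0.6623,   |z_2| = 0.6623.
Moduli of all roots: 1.6080, 0.6623.
All moduli strictly greater than 1? No.
Verdict: Not stationary.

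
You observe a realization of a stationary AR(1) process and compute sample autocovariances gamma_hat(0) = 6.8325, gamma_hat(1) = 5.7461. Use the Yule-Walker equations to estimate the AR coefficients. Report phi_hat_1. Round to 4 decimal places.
\hat\phi_{1} = 0.8410

The Yule-Walker equations for an AR(p) process read, in matrix form,
  Gamma_p phi = r_p,   with   (Gamma_p)_{ij} = gamma(|i - j|),
                       (r_p)_i = gamma(i),   i,j = 1..p.
Substitute the sample gammas (Toeplitz matrix and right-hand side of size 1):
  Gamma_p = [[6.8325]]
  r_p     = [5.7461]
With p = 1 this is the single equation gamma(0) phi_1 = gamma(1):
  phi_hat_1 = gamma(1) / gamma(0) = 5.7461 / 6.8325 = 0.8410.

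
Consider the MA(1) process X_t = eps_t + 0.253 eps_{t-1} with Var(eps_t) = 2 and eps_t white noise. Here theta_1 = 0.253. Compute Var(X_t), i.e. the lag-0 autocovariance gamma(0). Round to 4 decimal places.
\gamma(0) = 2.1280

For an MA(q) process X_t = eps_t + sum_i theta_i eps_{t-i} with
Var(eps_t) = sigma^2, the variance is
  gamma(0) = sigma^2 * (1 + sum_i theta_i^2).
  sum_i theta_i^2 = (0.253)^2 = 0.064009.
  gamma(0) = 2 * (1 + 0.064009) = 2 * 1.064009 = 2.128018, which rounds to 2.1280.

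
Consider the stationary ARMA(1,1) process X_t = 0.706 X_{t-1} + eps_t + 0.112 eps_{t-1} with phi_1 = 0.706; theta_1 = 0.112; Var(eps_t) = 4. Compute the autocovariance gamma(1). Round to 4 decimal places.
\gamma(1) = 7.0394

Multiply the model equation by X_{t-k} and take expectations. With theta_0 = psi_0 = 1 and psi_j the MA(infinity) weights, this gives
  gamma(k) - sum_i phi_i gamma(k-i) = c_k,
  c_k = sigma^2 * sum_{j=k..q} theta_j psi_{j-k}   (c_k = 0 for k > q),
using gamma(-m) = gamma(m).
psi-weights needed (psi_j = theta_j + sum_i phi_i psi_{j-i}):
  psi_1 = theta_1 + phi_1 = 0.112 + (0.706) = 0.818
Right-hand sides:
  c_0 = sigma^2 (1 + theta_1 psi_1) = 4 * (1 + (0.112)(0.818)) = 4 * 1.091616 = 4.366464
  c_1 = sigma^2 theta_1 = 4 * (0.112) = 0.448
  c_2 = 0
Equations for k = 0 and k = 1 (AR order 1):
  gamma(0) = phi_1 gamma(1) + c_0
  gamma(1) = phi_1 gamma(0) + c_1
Substituting the second into the first: gamma(0) (1 - phi_1^2) = c_0 + phi_1 c_1, so
  gamma(0) = (c_0 + phi_1 c_1) / (1 - phi_1^2) = (4.366464 + (0.706)(0.448)) / (1 - (0.706)^2) = 4.682752 / 0.501564 = 9.3363.
  gamma(1) = phi_1 gamma(0) + c_1 = (0.706)(9.3363) + (0.448) = 7.039428.
Therefore gamma(1) = 7.0394 (to 4 decimal places).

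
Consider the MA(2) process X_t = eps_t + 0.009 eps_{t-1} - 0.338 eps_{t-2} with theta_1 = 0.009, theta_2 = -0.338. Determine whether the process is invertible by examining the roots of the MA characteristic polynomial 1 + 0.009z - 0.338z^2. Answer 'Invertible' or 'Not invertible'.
\text{Invertible}

The MA(q) characteristic polynomial is P(z) = 1 + 0.009z - 0.338z^2.
Invertibility requires all roots to lie outside the unit circle, i.e. |z| > 1 for every root.
Set 1 + (0.009) z + (-0.338) z^2 = 0, i.e. a z^2 + b z + c = 0 with a = -0.338, b = 0.009, c = 1.
Discriminant D = b^2 - 4ac = (0.009)^2 - 4*(-0.338)*1 = 0.000081 - (-1.352) = 1.352081.
D >= 0, so the roots are real: z = (-b +/- sqrt(D)) / (2a) = (-0.009 +/- 1.16279) / (-0.676).
  z_1 = (-0.009 + 1.16279) / (-0.676) = -1.7068,   |z_1| = 1.7068.
  z_2 = (-0.009 - 1.16279) / (-0.676) = 1.7334,   |z_2| = 1.7334.
Moduli of all roots: 1.7068, 1.7334.
All moduli strictly greater than 1? Yes.
Verdict: Invertible.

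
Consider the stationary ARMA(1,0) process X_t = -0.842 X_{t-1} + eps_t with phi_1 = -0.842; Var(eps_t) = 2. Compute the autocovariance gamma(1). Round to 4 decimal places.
\gamma(1) = -5.7862

Multiply the model equation by X_{t-k} and take expectations. With theta_0 = psi_0 = 1 and psi_j the MA(infinity) weights, this gives
  gamma(k) - sum_i phi_i gamma(k-i) = c_k,
  c_k = sigma^2 * sum_{j=k..q} theta_j psi_{j-k}   (c_k = 0 for k > q),
using gamma(-m) = gamma(m).
Pure AR (q = 0): c_0 = sigma^2 = 2, c_k = 0 for k >= 1.
Equations for k = 0 and k = 1 (AR order 1):
  gamma(0) = phi_1 gamma(1) + c_0
  gamma(1) = phi_1 gamma(0) + c_1
Substituting the second into the first: gamma(0) (1 - phi_1^2) = c_0 + phi_1 c_1, so
  gamma(0) = c_0 / (1 - phi_1^2) = 2 / (1 - (-0.842)^2) = 2 / 0.291036 = 6.872002.
  gamma(1) = phi_1 gamma(0) = (-0.842)(6.872002) = -5.786226.
Therefore gamma(1) = -5.7862 (to 4 decimal places).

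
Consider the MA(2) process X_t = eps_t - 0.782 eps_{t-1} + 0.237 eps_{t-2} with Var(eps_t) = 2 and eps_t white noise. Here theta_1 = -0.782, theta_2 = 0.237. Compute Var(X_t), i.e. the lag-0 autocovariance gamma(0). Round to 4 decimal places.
\gamma(0) = 3.3354

For an MA(q) process X_t = eps_t + sum_i theta_i eps_{t-i} with
Var(eps_t) = sigma^2, the variance is
  gamma(0) = sigma^2 * (1 + sum_i theta_i^2).
  sum_i theta_i^2 = (-0.782)^2 + (0.237)^2 = 0.611524 + 0.056169 = 0.667693.
  gamma(0) = 2 * (1 + 0.667693) = 2 * 1.667693 = 3.335386, which rounds to 3.3354.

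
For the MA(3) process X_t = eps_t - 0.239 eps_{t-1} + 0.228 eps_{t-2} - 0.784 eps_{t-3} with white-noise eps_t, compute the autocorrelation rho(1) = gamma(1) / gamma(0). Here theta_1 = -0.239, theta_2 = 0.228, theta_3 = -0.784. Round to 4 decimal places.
\rho(1) = -0.2740

For an MA(q) process with theta_0 = 1, the autocovariance is
  gamma(k) = sigma^2 * sum_{i=0..q-k} theta_i * theta_{i+k},
and rho(k) = gamma(k) / gamma(0). Sigma^2 cancels.
  numerator   = (1)*(-0.239) + (-0.239)*(0.228) + (0.228)*(-0.784) = -0.472244.
  denominator = (1)^2 + (-0.239)^2 + (0.228)^2 + (-0.784)^2 = 1.723761.
  rho(1) = -0.472244 / 1.723761 = -0.2740.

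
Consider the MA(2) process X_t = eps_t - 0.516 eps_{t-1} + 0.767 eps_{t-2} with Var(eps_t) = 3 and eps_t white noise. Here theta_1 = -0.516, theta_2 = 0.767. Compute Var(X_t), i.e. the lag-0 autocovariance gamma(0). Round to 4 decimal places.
\gamma(0) = 5.5636

For an MA(q) process X_t = eps_t + sum_i theta_i eps_{t-i} with
Var(eps_t) = sigma^2, the variance is
  gamma(0) = sigma^2 * (1 + sum_i theta_i^2).
  sum_i theta_i^2 = (-0.516)^2 + (0.767)^2 = 0.266256 + 0.588289 = 0.854545.
  gamma(0) = 3 * (1 + 0.854545) = 3 * 1.854545 = 5.563635, which rounds to 5.5636.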